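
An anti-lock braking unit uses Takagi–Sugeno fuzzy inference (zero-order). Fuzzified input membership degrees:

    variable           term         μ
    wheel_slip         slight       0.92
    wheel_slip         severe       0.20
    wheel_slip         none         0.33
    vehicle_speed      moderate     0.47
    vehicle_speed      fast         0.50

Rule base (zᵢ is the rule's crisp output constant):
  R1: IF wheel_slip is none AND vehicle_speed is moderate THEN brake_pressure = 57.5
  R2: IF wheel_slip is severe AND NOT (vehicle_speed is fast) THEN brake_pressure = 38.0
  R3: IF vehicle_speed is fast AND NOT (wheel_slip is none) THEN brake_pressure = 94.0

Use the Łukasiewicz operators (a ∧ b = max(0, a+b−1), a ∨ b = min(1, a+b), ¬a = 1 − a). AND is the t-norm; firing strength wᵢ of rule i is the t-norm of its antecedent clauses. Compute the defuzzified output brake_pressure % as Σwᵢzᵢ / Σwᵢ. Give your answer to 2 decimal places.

94.00

R1 (z=57.5): none=0.33, moderate=0.47; AND[max(0, a+b−1)] → w = 0.00
R2 (z=38.0): severe=0.20, ¬fast=1−0.50=0.50; AND[max(0, a+b−1)] → w = 0.00
R3 (z=94.0): fast=0.50, ¬none=1−0.33=0.67; AND[max(0, a+b−1)] → w = 0.17
Weighted average = (0.00·57.5 + 0.00·38.0 + 0.17·94.0) / (0.00 + 0.00 + 0.17)
  = 15.9800 / 0.1700 = 94.00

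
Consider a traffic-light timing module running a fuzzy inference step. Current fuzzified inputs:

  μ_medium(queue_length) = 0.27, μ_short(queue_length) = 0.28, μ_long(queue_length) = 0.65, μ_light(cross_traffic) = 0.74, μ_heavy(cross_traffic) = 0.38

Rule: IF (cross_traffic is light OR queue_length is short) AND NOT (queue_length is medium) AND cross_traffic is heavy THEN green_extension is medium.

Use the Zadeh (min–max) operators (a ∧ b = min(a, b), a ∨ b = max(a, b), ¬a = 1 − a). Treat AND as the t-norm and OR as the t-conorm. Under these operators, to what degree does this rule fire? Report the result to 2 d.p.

0.38

firing strength: (light=0.74 OR short=0.28) = 0.74; AND[min(a, b)] with ¬medium=1−0.27=0.73, heavy=0.38 → w = 0.38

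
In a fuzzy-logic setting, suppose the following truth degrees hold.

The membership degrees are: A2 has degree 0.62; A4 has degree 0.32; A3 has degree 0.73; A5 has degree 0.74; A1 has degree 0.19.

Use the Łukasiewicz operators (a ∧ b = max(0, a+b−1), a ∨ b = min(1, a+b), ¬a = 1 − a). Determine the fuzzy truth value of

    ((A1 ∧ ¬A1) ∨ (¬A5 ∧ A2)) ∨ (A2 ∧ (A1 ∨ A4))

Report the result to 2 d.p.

0.13

¬A1 = 1 − 0.19 = 0.81
A1 ∧ ¬A1 = max(0, a+b−1) on (0.19, 0.81) = 0.00
¬A5 = 1 − 0.74 = 0.26
¬A5 ∧ A2 = max(0, a+b−1) on (0.26, 0.62) = 0.00
(A1 ∧ ¬A1) ∨ (¬A5 ∧ A2) = min(1, a+b) on (0.00, 0.00) = 0.00
A1 ∨ A4 = min(1, a+b) on (0.19, 0.32) = 0.51
A2 ∧ (A1 ∨ A4) = max(0, a+b−1) on (0.62, 0.51) = 0.13
((A1 ∧ ¬A1) ∨ (¬A5 ∧ A2)) ∨ (A2 ∧ (A1 ∨ A4)) = min(1, a+b) on (0.00, 0.13) = 0.13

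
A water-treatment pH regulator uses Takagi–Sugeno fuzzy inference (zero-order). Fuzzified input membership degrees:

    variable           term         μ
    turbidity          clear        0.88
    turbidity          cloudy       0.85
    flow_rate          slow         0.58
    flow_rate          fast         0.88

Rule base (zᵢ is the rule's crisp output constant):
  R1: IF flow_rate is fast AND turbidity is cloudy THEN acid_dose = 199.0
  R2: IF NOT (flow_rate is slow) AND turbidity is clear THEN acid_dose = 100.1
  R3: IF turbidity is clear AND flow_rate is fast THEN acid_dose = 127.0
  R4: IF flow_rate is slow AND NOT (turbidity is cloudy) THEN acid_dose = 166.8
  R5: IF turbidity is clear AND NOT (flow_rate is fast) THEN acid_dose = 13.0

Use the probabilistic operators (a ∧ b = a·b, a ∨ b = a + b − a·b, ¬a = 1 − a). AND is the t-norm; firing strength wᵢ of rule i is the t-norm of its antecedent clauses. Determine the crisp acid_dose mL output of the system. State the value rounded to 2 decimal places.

R1 (z=199.0): fast=0.88, cloudy=0.85; AND[a·b] → w = 0.7480
R2 (z=100.1): ¬slow=1−0.58=0.42, clear=0.88; AND[a·b] → w = 0.3696
R3 (z=127.0): clear=0.88, fast=0.88; AND[a·b] → w = 0.7744
R4 (z=166.8): slow=0.58, ¬cloudy=1−0.85=0.15; AND[a·b] → w = 0.0870
R5 (z=13.0): clear=0.88, ¬fast=1−0.88=0.12; AND[a·b] → w = 0.1056
Weighted average = (0.7480·199.0 + 0.3696·100.1 + 0.7744·127.0 + 0.0870·166.8 + 0.1056·13.0) / (0.7480 + 0.3696 + 0.7744 + 0.0870 + 0.1056)
  = 300.0822 / 2.0846 = 143.95

143.95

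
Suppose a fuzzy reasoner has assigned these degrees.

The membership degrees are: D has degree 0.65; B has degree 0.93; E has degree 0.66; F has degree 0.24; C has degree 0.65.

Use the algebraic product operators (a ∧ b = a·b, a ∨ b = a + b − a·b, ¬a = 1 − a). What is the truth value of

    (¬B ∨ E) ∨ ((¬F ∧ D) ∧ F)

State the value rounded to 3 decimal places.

0.721

¬B = 1 − 0.9300 = 0.0700
¬B ∨ E = a + b − a·b on (0.0700, 0.6600) = 0.6838
¬F = 1 − 0.2400 = 0.7600
¬F ∧ D = a·b on (0.7600, 0.6500) = 0.4940
(¬F ∧ D) ∧ F = a·b on (0.4940, 0.2400) = 0.1186
(¬B ∨ E) ∨ ((¬F ∧ D) ∧ F) = a + b − a·b on (0.6838, 0.1186) = 0.7213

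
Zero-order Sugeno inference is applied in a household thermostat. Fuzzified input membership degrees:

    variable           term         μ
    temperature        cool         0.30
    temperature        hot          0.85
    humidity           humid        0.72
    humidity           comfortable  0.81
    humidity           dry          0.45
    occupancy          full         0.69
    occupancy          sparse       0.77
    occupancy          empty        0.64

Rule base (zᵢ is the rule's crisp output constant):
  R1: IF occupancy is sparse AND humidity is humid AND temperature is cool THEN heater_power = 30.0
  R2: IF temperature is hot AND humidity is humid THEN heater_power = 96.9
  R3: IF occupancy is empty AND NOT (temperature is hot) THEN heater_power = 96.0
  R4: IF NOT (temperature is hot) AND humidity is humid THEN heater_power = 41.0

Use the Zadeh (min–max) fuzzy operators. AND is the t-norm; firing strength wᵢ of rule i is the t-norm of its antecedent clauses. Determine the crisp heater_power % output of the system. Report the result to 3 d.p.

75.241

R1 (z=30.0): sparse=0.77, humid=0.72, cool=0.30; AND[min(a, b)] → w = 0.30
R2 (z=96.9): hot=0.85, humid=0.72; AND[min(a, b)] → w = 0.72
R3 (z=96.0): empty=0.64, ¬hot=1−0.85=0.15; AND[min(a, b)] → w = 0.15
R4 (z=41.0): ¬hot=1−0.85=0.15, humid=0.72; AND[min(a, b)] → w = 0.15
Weighted average = (0.30·30.0 + 0.72·96.9 + 0.15·96.0 + 0.15·41.0) / (0.30 + 0.72 + 0.15 + 0.15)
  = 99.3180 / 1.3200 = 75.241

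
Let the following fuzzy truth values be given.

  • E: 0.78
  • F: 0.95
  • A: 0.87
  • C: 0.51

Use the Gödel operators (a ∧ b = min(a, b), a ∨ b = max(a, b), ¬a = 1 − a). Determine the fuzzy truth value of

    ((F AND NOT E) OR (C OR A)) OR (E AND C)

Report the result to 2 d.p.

0.87

NOT E = 1 − 0.78 = 0.22
F AND NOT E = min(a, b) on (0.95, 0.22) = 0.22
C OR A = max(a, b) on (0.51, 0.87) = 0.87
(F AND NOT E) OR (C OR A) = max(a, b) on (0.22, 0.87) = 0.87
E AND C = min(a, b) on (0.78, 0.51) = 0.51
((F AND NOT E) OR (C OR A)) OR (E AND C) = max(a, b) on (0.87, 0.51) = 0.87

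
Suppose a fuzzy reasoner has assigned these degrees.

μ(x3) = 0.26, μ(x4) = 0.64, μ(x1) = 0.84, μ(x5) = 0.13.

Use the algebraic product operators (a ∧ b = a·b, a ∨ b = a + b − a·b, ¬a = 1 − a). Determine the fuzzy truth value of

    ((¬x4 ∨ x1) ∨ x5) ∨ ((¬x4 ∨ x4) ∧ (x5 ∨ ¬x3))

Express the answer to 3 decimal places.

¬x4 = 1 − 0.6400 = 0.3600
¬x4 ∨ x1 = a + b − a·b on (0.3600, 0.8400) = 0.8976
(¬x4 ∨ x1) ∨ x5 = a + b − a·b on (0.8976, 0.1300) = 0.9109
¬x4 = 1 − 0.6400 = 0.3600
¬x4 ∨ x4 = a + b − a·b on (0.3600, 0.6400) = 0.7696
¬x3 = 1 − 0.2600 = 0.7400
x5 ∨ ¬x3 = a + b − a·b on (0.1300, 0.7400) = 0.7738
(¬x4 ∨ x4) ∧ (x5 ∨ ¬x3) = a·b on (0.7696, 0.7738) = 0.5955
((¬x4 ∨ x1) ∨ x5) ∨ ((¬x4 ∨ x4) ∧ (x5 ∨ ¬x3)) = a + b − a·b on (0.9109, 0.5955) = 0.9640

0.964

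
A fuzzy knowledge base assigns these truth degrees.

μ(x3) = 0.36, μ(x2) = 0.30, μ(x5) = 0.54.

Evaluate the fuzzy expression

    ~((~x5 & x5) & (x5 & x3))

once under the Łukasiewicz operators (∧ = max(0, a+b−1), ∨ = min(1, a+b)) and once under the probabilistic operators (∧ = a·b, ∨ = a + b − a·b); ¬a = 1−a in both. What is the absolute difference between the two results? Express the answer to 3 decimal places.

0.048

Under Łukasiewicz:
  ~x5 = 1 − 0.54 = 0.46
  ~x5 & x5 = max(0, a+b−1) on (0.46, 0.54) = 0.00
  x5 & x3 = max(0, a+b−1) on (0.54, 0.36) = 0.00
  (~x5 & x5) & (x5 & x3) = max(0, a+b−1) on (0.00, 0.00) = 0.00
  ~((~x5 & x5) & (x5 & x3)) = 1 − 0.00 = 1.00
  → value = 1.0000
Under probabilistic:
  ~x5 = 1 − 0.5400 = 0.4600
  ~x5 & x5 = a·b on (0.4600, 0.5400) = 0.2484
  x5 & x3 = a·b on (0.5400, 0.3600) = 0.1944
  (~x5 & x5) & (x5 & x3) = a·b on (0.2484, 0.1944) = 0.0483
  ~((~x5 & x5) & (x5 & x3)) = 1 − 0.0483 = 0.9517
  → value = 0.9517
|1.0000 − 0.9517| = 0.048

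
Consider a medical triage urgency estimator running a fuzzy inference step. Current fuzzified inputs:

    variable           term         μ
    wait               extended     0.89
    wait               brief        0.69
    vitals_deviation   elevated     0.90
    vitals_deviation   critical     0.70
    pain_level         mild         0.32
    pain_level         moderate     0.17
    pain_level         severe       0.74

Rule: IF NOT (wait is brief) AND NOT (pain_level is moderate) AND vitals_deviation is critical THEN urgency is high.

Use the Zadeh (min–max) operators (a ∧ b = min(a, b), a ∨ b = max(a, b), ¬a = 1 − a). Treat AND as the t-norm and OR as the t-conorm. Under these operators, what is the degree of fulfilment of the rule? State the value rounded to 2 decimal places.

0.31

firing strength: ¬brief=1−0.69=0.31, ¬moderate=1−0.17=0.83, critical=0.70; AND[min(a, b)] → w = 0.31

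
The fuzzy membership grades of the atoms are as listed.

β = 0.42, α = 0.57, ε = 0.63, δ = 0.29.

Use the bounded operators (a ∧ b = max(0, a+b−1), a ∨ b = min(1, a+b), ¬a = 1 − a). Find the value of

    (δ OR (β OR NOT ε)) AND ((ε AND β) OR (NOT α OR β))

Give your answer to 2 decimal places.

NOT ε = 1 − 0.63 = 0.37
β OR NOT ε = min(1, a+b) on (0.42, 0.37) = 0.79
δ OR (β OR NOT ε) = min(1, a+b) on (0.29, 0.79) = 1.00
ε AND β = max(0, a+b−1) on (0.63, 0.42) = 0.05
NOT α = 1 − 0.57 = 0.43
NOT α OR β = min(1, a+b) on (0.43, 0.42) = 0.85
(ε AND β) OR (NOT α OR β) = min(1, a+b) on (0.05, 0.85) = 0.90
(δ OR (β OR NOT ε)) AND ((ε AND β) OR (NOT α OR β)) = max(0, a+b−1) on (1.00, 0.90) = 0.90

0.90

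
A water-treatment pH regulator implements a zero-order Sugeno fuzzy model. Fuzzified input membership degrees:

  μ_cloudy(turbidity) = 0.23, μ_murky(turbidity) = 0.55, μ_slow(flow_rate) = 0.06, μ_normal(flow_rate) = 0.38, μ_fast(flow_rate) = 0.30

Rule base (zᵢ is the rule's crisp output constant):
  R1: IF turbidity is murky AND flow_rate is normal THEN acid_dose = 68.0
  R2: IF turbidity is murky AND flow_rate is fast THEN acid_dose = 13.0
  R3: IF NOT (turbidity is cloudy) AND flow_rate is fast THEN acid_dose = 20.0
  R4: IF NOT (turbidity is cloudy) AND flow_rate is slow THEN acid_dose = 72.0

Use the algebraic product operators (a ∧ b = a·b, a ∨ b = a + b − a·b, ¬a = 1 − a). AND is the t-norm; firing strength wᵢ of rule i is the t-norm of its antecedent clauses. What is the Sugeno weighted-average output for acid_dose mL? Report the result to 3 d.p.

R1 (z=68.0): murky=0.55, normal=0.38; AND[a·b] → w = 0.2090
R2 (z=13.0): murky=0.55, fast=0.30; AND[a·b] → w = 0.1650
R3 (z=20.0): ¬cloudy=1−0.23=0.77, fast=0.30; AND[a·b] → w = 0.2310
R4 (z=72.0): ¬cloudy=1−0.23=0.77, slow=0.06; AND[a·b] → w = 0.0462
Weighted average = (0.2090·68.0 + 0.1650·13.0 + 0.2310·20.0 + 0.0462·72.0) / (0.2090 + 0.1650 + 0.2310 + 0.0462)
  = 24.3034 / 0.6512 = 37.321

37.321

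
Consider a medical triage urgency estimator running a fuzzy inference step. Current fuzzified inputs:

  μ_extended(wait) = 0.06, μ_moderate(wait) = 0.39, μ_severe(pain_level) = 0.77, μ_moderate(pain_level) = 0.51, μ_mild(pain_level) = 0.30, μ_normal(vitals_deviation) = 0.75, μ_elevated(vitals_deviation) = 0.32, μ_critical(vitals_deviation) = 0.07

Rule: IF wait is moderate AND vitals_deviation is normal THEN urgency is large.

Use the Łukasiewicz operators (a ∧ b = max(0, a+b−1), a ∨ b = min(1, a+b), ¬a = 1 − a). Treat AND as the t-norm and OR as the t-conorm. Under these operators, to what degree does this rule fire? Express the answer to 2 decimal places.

firing strength: moderate=0.39, normal=0.75; AND[max(0, a+b−1)] → w = 0.14

0.14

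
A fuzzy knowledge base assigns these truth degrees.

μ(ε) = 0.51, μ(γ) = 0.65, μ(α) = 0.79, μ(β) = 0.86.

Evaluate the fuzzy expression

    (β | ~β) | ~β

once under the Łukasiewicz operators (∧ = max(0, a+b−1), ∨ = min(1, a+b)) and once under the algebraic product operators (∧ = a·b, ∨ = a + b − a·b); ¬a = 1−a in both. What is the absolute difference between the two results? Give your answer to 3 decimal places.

Under Łukasiewicz:
  ~β = 1 − 0.86 = 0.14
  β | ~β = min(1, a+b) on (0.86, 0.14) = 1.00
  ~β = 1 − 0.86 = 0.14
  (β | ~β) | ~β = min(1, a+b) on (1.00, 0.14) = 1.00
  → value = 1.0000
Under algebraic product:
  ~β = 1 − 0.8600 = 0.1400
  β | ~β = a + b − a·b on (0.8600, 0.1400) = 0.8796
  ~β = 1 − 0.8600 = 0.1400
  (β | ~β) | ~β = a + b − a·b on (0.8796, 0.1400) = 0.8965
  → value = 0.8965
|1.0000 − 0.8965| = 0.104

0.104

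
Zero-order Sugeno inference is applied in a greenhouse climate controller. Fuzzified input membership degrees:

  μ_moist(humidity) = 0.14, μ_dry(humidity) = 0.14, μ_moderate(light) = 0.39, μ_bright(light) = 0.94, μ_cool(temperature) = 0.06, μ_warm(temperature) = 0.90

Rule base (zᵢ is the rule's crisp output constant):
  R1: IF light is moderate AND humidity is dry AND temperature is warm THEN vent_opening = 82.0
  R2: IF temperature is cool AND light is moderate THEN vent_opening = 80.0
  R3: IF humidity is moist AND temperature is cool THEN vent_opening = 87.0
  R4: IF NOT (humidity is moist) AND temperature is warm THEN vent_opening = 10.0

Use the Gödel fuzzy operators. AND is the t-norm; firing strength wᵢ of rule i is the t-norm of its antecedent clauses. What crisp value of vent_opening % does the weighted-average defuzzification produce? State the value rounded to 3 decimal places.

R1 (z=82.0): moderate=0.39, dry=0.14, warm=0.90; AND[min(a, b)] → w = 0.14
R2 (z=80.0): cool=0.06, moderate=0.39; AND[min(a, b)] → w = 0.06
R3 (z=87.0): moist=0.14, cool=0.06; AND[min(a, b)] → w = 0.06
R4 (z=10.0): ¬moist=1−0.14=0.86, warm=0.90; AND[min(a, b)] → w = 0.86
Weighted average = (0.14·82.0 + 0.06·80.0 + 0.06·87.0 + 0.86·10.0) / (0.14 + 0.06 + 0.06 + 0.86)
  = 30.1000 / 1.1200 = 26.875

26.875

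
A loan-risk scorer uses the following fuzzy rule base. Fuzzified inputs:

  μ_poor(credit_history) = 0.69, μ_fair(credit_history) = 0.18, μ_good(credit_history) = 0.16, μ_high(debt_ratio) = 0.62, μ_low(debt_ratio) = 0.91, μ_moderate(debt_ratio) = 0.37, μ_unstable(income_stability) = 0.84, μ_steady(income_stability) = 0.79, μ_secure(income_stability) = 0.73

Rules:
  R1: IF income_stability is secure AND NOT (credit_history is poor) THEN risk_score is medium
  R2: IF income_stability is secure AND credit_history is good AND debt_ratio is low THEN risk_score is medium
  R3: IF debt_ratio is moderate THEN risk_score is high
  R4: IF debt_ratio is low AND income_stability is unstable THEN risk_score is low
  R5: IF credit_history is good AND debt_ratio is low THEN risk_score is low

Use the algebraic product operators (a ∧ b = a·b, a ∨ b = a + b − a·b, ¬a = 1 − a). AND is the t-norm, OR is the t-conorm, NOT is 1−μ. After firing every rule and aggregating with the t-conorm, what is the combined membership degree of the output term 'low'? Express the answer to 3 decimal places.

0.799

R1: secure=0.73, ¬poor=1−0.69=0.31; AND[a·b] → w = 0.2263
R2: secure=0.73, good=0.16, low=0.91; AND[a·b] → w = 0.1063
R3: moderate=0.37 → w = 0.3700
R4: low=0.91, unstable=0.84; AND[a·b] → w = 0.7644
R5: good=0.16, low=0.91; AND[a·b] → w = 0.1456
Rules with consequent 'low': {R4, R5} → strengths 0.7644, 0.1456
Aggregate via t-conorm [a + b − a·b]: 0.7987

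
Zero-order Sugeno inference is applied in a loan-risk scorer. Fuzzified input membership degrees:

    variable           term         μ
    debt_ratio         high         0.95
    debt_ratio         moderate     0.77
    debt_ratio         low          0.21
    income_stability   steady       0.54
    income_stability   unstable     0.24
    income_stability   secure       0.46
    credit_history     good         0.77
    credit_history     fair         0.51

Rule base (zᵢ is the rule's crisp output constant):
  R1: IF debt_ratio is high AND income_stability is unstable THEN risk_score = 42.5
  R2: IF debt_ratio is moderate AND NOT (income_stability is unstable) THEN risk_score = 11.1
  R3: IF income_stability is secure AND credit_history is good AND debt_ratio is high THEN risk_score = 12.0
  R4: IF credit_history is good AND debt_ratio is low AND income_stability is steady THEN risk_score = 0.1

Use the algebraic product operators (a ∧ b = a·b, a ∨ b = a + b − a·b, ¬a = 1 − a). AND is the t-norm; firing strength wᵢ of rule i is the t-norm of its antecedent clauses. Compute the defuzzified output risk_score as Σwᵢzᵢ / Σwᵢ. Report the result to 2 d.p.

16.36

R1 (z=42.5): high=0.95, unstable=0.24; AND[a·b] → w = 0.2280
R2 (z=11.1): moderate=0.77, ¬unstable=1−0.24=0.76; AND[a·b] → w = 0.5852
R3 (z=12.0): secure=0.46, good=0.77, high=0.95; AND[a·b] → w = 0.3365
R4 (z=0.1): good=0.77, low=0.21, steady=0.54; AND[a·b] → w = 0.0873
Weighted average = (0.2280·42.5 + 0.5852·11.1 + 0.3365·12.0 + 0.0873·0.1) / (0.2280 + 0.5852 + 0.3365 + 0.0873)
  = 20.2323 / 1.2370 = 16.36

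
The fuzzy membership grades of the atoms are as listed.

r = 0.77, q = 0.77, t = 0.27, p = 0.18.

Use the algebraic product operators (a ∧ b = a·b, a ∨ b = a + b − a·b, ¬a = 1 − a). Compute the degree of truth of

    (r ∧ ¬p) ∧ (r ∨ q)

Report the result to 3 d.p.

¬p = 1 − 0.1800 = 0.8200
r ∧ ¬p = a·b on (0.7700, 0.8200) = 0.6314
r ∨ q = a + b − a·b on (0.7700, 0.7700) = 0.9471
(r ∧ ¬p) ∧ (r ∨ q) = a·b on (0.6314, 0.9471) = 0.5980

0.598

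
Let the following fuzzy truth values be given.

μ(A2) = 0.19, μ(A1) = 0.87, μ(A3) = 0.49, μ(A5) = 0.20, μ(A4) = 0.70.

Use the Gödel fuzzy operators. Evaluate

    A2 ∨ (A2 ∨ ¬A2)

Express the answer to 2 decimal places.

¬A2 = 1 − 0.19 = 0.81
A2 ∨ ¬A2 = max(a, b) on (0.19, 0.81) = 0.81
A2 ∨ (A2 ∨ ¬A2) = max(a, b) on (0.19, 0.81) = 0.81

0.81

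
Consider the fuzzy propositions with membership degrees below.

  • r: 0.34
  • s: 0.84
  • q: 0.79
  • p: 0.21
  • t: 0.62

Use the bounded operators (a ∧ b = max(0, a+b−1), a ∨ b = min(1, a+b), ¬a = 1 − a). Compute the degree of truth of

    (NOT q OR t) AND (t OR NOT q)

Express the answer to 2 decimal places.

NOT q = 1 − 0.79 = 0.21
NOT q OR t = min(1, a+b) on (0.21, 0.62) = 0.83
NOT q = 1 − 0.79 = 0.21
t OR NOT q = min(1, a+b) on (0.62, 0.21) = 0.83
(NOT q OR t) AND (t OR NOT q) = max(0, a+b−1) on (0.83, 0.83) = 0.66

0.66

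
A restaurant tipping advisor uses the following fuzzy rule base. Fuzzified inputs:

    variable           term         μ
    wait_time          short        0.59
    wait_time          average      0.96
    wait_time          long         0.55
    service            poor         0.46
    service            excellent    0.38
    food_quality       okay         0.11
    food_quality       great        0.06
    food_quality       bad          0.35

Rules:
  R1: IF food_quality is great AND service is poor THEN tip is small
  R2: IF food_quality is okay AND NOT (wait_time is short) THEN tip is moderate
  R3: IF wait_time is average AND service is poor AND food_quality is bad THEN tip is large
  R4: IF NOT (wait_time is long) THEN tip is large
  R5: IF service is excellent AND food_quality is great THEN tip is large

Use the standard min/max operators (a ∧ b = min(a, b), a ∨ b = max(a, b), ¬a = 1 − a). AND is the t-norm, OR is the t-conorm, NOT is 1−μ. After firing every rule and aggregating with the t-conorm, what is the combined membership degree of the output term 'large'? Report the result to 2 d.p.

R1: great=0.06, poor=0.46; AND[min(a, b)] → w = 0.06
R2: okay=0.11, ¬short=1−0.59=0.41; AND[min(a, b)] → w = 0.11
R3: average=0.96, poor=0.46, bad=0.35; AND[min(a, b)] → w = 0.35
R4: ¬long=1−0.55=0.45 → w = 0.45
R5: excellent=0.38, great=0.06; AND[min(a, b)] → w = 0.06
Rules with consequent 'large': {R3, R4, R5} → strengths 0.35, 0.45, 0.06
Aggregate via t-conorm [max(a, b)]: 0.45

0.45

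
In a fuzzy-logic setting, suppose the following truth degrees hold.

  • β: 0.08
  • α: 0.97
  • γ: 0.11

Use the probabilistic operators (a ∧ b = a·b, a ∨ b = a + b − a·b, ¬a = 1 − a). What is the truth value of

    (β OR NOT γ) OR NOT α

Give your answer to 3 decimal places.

NOT γ = 1 − 0.1100 = 0.8900
β OR NOT γ = a + b − a·b on (0.0800, 0.8900) = 0.8988
NOT α = 1 − 0.9700 = 0.0300
(β OR NOT γ) OR NOT α = a + b − a·b on (0.8988, 0.0300) = 0.9018

0.902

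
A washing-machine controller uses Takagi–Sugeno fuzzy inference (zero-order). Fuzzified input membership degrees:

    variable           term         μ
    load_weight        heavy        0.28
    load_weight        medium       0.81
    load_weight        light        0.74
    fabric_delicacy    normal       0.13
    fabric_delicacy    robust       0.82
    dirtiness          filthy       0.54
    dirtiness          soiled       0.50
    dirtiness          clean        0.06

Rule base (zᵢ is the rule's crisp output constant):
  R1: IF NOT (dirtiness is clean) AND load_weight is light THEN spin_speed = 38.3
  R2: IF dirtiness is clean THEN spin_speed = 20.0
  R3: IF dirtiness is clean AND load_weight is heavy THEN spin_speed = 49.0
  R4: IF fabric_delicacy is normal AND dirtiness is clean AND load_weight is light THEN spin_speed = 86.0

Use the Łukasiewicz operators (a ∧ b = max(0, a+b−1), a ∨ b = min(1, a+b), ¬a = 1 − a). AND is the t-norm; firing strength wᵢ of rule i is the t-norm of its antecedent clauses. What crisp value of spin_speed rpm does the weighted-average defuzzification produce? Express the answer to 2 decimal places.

R1 (z=38.3): ¬clean=1−0.06=0.94, light=0.74; AND[max(0, a+b−1)] → w = 0.68
R2 (z=20.0): clean=0.06 → w = 0.06
R3 (z=49.0): clean=0.06, heavy=0.28; AND[max(0, a+b−1)] → w = 0.00
R4 (z=86.0): normal=0.13, clean=0.06, light=0.74; AND[max(0, a+b−1)] → w = 0.00
Weighted average = (0.68·38.3 + 0.06·20.0 + 0.00·49.0 + 0.00·86.0) / (0.68 + 0.06 + 0.00 + 0.00)
  = 27.2440 / 0.7400 = 36.82

36.82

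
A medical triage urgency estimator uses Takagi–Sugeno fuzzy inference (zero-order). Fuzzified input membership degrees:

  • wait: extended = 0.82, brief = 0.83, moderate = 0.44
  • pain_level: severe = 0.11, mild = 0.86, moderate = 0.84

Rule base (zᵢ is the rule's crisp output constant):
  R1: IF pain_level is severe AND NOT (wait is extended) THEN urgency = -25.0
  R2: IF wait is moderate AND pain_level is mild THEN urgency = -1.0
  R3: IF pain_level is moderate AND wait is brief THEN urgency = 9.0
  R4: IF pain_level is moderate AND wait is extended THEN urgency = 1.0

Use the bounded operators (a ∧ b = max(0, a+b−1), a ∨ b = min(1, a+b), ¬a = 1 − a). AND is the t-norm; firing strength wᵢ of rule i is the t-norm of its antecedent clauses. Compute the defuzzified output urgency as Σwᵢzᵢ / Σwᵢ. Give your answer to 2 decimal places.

R1 (z=-25.0): severe=0.11, ¬extended=1−0.82=0.18; AND[max(0, a+b−1)] → w = 0.00
R2 (z=-1.0): moderate=0.44, mild=0.86; AND[max(0, a+b−1)] → w = 0.30
R3 (z=9.0): moderate=0.84, brief=0.83; AND[max(0, a+b−1)] → w = 0.67
R4 (z=1.0): moderate=0.84, extended=0.82; AND[max(0, a+b−1)] → w = 0.66
Weighted average = (0.00·-25.0 + 0.30·-1.0 + 0.67·9.0 + 0.66·1.0) / (0.00 + 0.30 + 0.67 + 0.66)
  = 6.3900 / 1.6300 = 3.92

3.92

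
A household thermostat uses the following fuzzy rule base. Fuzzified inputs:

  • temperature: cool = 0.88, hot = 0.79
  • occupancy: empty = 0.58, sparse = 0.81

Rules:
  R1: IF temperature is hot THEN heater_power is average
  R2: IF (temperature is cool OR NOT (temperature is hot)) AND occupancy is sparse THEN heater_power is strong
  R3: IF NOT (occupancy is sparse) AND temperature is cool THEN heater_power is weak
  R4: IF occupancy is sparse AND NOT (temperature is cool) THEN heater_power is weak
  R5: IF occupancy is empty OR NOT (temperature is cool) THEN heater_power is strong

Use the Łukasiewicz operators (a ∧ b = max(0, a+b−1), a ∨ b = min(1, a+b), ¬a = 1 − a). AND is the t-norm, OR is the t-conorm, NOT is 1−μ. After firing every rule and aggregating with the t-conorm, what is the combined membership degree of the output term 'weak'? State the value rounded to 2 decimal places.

0.07

R1: hot=0.79 → w = 0.79
R2: (cool=0.88 OR ¬hot=1−0.79=0.21) = 1.00; AND[max(0, a+b−1)] with sparse=0.81 → w = 0.81
R3: ¬sparse=1−0.81=0.19, cool=0.88; AND[max(0, a+b−1)] → w = 0.07
R4: sparse=0.81, ¬cool=1−0.88=0.12; AND[max(0, a+b−1)] → w = 0.00
R5: empty=0.58, ¬cool=1−0.88=0.12; OR[min(1, a+b)] → w = 0.70
Rules with consequent 'weak': {R3, R4} → strengths 0.07, 0.00
Aggregate via t-conorm [min(1, a+b)]: 0.07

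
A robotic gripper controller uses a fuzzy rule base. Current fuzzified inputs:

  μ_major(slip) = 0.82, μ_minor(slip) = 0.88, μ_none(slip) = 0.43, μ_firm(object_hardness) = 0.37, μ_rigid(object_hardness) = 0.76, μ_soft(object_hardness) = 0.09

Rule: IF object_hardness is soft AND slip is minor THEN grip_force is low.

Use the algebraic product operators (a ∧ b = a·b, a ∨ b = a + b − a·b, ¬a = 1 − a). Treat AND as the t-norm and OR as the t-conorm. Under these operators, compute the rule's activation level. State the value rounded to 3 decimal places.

firing strength: soft=0.09, minor=0.88; AND[a·b] → w = 0.0792

0.079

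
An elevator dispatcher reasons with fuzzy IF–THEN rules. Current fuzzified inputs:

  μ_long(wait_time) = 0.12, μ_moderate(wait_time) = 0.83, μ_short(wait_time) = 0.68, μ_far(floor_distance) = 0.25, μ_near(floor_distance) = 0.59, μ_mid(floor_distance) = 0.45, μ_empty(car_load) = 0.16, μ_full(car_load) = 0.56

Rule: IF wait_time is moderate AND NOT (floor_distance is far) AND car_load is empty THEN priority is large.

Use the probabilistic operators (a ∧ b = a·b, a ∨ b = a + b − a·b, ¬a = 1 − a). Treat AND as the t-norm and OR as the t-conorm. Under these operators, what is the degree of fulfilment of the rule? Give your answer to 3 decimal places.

0.100

firing strength: moderate=0.83, ¬far=1−0.25=0.75, empty=0.16; AND[a·b] → w = 0.0996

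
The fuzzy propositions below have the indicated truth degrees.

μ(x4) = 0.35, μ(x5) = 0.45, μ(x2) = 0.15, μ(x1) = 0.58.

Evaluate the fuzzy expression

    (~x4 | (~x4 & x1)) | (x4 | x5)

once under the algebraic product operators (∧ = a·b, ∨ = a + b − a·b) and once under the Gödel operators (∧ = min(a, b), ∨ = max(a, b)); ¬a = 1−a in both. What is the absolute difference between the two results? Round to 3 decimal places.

0.272

Under algebraic product:
  ~x4 = 1 − 0.3500 = 0.6500
  ~x4 = 1 − 0.3500 = 0.6500
  ~x4 & x1 = a·b on (0.6500, 0.5800) = 0.3770
  ~x4 | (~x4 & x1) = a + b − a·b on (0.6500, 0.3770) = 0.7820
  x4 | x5 = a + b − a·b on (0.3500, 0.4500) = 0.6425
  (~x4 | (~x4 & x1)) | (x4 | x5) = a + b − a·b on (0.7820, 0.6425) = 0.9220
  → value = 0.9220
Under Gödel:
  ~x4 = 1 − 0.35 = 0.65
  ~x4 = 1 − 0.35 = 0.65
  ~x4 & x1 = min(a, b) on (0.65, 0.58) = 0.58
  ~x4 | (~x4 & x1) = max(a, b) on (0.65, 0.58) = 0.65
  x4 | x5 = max(a, b) on (0.35, 0.45) = 0.45
  (~x4 | (~x4 & x1)) | (x4 | x5) = max(a, b) on (0.65, 0.45) = 0.65
  → value = 0.6500
|0.9220 − 0.6500| = 0.272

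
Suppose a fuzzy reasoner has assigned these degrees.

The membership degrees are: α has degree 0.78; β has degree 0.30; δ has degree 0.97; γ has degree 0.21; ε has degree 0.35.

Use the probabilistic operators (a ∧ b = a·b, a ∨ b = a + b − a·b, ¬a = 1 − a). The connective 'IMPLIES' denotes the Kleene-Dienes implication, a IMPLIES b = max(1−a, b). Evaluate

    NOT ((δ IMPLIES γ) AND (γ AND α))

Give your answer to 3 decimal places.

δ IMPLIES γ  [Kleene-Dienes: max(1−a, b)] with a=0.9700, b=0.2100 → 0.2100
γ AND α = a·b on (0.2100, 0.7800) = 0.1638
(δ IMPLIES γ) AND (γ AND α) = a·b on (0.2100, 0.1638) = 0.0344
NOT ((δ IMPLIES γ) AND (γ AND α)) = 1 − 0.0344 = 0.9656

0.966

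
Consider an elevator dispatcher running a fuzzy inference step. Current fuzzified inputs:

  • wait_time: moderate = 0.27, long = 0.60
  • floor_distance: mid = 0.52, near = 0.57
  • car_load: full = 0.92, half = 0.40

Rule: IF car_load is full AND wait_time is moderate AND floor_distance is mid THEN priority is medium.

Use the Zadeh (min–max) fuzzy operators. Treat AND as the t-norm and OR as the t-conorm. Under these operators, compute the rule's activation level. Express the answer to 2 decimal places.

firing strength: full=0.92, moderate=0.27, mid=0.52; AND[min(a, b)] → w = 0.27

0.27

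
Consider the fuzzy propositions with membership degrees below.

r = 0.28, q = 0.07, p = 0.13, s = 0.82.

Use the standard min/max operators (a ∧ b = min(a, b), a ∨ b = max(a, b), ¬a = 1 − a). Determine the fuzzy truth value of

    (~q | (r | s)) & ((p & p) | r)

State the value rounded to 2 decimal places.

~q = 1 − 0.07 = 0.93
r | s = max(a, b) on (0.28, 0.82) = 0.82
~q | (r | s) = max(a, b) on (0.93, 0.82) = 0.93
p & p = min(a, b) on (0.13, 0.13) = 0.13
(p & p) | r = max(a, b) on (0.13, 0.28) = 0.28
(~q | (r | s)) & ((p & p) | r) = min(a, b) on (0.93, 0.28) = 0.28

0.28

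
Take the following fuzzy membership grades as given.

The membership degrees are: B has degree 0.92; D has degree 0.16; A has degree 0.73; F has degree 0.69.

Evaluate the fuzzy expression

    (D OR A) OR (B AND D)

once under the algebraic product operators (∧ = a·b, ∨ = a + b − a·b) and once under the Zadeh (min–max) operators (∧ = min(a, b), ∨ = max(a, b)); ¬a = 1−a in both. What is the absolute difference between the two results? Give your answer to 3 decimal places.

Under algebraic product:
  D OR A = a + b − a·b on (0.1600, 0.7300) = 0.7732
  B AND D = a·b on (0.9200, 0.1600) = 0.1472
  (D OR A) OR (B AND D) = a + b − a·b on (0.7732, 0.1472) = 0.8066
  → value = 0.8066
Under Zadeh (min–max):
  D OR A = max(a, b) on (0.16, 0.73) = 0.73
  B AND D = min(a, b) on (0.92, 0.16) = 0.16
  (D OR A) OR (B AND D) = max(a, b) on (0.73, 0.16) = 0.73
  → value = 0.7300
|0.8066 − 0.7300| = 0.077

0.077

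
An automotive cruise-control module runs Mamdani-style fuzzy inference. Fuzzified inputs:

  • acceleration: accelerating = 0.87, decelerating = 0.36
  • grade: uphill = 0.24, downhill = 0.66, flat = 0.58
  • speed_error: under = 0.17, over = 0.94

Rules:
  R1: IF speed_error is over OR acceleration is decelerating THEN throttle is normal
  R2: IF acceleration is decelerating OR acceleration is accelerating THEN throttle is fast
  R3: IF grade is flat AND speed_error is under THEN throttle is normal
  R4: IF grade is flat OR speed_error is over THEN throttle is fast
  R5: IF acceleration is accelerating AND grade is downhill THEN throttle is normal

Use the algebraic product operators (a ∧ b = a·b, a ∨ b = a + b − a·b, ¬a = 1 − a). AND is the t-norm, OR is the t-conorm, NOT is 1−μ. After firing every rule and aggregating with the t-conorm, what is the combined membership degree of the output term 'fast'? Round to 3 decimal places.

R1: over=0.94, decelerating=0.36; OR[a + b − a·b] → w = 0.9616
R2: decelerating=0.36, accelerating=0.87; OR[a + b − a·b] → w = 0.9168
R3: flat=0.58, under=0.17; AND[a·b] → w = 0.0986
R4: flat=0.58, over=0.94; OR[a + b − a·b] → w = 0.9748
R5: accelerating=0.87, downhill=0.66; AND[a·b] → w = 0.5742
Rules with consequent 'fast': {R2, R4} → strengths 0.9168, 0.9748
Aggregate via t-conorm [a + b − a·b]: 0.9979

0.998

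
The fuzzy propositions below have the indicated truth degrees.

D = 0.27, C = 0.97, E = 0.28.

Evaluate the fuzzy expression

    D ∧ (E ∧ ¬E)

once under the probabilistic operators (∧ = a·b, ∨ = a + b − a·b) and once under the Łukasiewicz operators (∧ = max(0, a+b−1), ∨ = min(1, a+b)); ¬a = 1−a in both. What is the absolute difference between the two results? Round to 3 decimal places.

0.054

Under probabilistic:
  ¬E = 1 − 0.2800 = 0.7200
  E ∧ ¬E = a·b on (0.2800, 0.7200) = 0.2016
  D ∧ (E ∧ ¬E) = a·b on (0.2700, 0.2016) = 0.0544
  → value = 0.0544
Under Łukasiewicz:
  ¬E = 1 − 0.28 = 0.72
  E ∧ ¬E = max(0, a+b−1) on (0.28, 0.72) = 0.00
  D ∧ (E ∧ ¬E) = max(0, a+b−1) on (0.27, 0.00) = 0.00
  → value = 0.0000
|0.0544 − 0.0000| = 0.054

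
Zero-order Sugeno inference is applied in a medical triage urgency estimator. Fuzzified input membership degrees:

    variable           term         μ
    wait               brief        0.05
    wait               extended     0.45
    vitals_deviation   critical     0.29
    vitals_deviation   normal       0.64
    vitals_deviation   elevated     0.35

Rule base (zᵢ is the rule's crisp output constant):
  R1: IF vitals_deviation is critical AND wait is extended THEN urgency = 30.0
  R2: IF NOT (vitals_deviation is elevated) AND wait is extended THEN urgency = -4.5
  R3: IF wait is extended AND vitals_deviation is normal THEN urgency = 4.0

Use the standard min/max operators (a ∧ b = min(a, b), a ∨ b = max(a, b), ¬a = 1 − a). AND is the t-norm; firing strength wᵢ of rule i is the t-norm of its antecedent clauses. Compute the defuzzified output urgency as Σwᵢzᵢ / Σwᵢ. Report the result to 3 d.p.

R1 (z=30.0): critical=0.29, extended=0.45; AND[min(a, b)] → w = 0.29
R2 (z=-4.5): ¬elevated=1−0.35=0.65, extended=0.45; AND[min(a, b)] → w = 0.45
R3 (z=4.0): extended=0.45, normal=0.64; AND[min(a, b)] → w = 0.45
Weighted average = (0.29·30.0 + 0.45·-4.5 + 0.45·4.0) / (0.29 + 0.45 + 0.45)
  = 8.4750 / 1.1900 = 7.122

7.122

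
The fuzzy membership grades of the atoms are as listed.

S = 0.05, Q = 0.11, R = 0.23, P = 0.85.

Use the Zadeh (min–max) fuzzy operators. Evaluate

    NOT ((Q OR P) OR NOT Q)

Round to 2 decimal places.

Q OR P = max(a, b) on (0.11, 0.85) = 0.85
NOT Q = 1 − 0.11 = 0.89
(Q OR P) OR NOT Q = max(a, b) on (0.85, 0.89) = 0.89
NOT ((Q OR P) OR NOT Q) = 1 − 0.89 = 0.11

0.11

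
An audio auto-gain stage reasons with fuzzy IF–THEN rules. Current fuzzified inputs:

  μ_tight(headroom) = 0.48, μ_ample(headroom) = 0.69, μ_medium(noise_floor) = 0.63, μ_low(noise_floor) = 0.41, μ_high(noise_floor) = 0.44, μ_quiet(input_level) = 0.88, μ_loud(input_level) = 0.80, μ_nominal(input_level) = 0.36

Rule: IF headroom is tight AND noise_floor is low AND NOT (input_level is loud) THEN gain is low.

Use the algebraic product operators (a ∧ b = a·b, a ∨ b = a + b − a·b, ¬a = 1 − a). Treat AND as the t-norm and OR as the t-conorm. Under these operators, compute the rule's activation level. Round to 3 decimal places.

0.039

firing strength: tight=0.48, low=0.41, ¬loud=1−0.80=0.20; AND[a·b] → w = 0.0394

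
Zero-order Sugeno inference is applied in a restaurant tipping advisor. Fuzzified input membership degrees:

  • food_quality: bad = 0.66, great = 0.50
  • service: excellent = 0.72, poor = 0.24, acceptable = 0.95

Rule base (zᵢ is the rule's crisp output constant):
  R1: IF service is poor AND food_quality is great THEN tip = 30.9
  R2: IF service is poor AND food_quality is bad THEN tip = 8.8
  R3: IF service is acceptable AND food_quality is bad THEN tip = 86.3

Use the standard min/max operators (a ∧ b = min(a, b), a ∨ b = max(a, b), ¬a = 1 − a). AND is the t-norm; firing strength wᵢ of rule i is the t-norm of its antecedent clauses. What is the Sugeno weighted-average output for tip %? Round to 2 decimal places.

58.32

R1 (z=30.9): poor=0.24, great=0.50; AND[min(a, b)] → w = 0.24
R2 (z=8.8): poor=0.24, bad=0.66; AND[min(a, b)] → w = 0.24
R3 (z=86.3): acceptable=0.95, bad=0.66; AND[min(a, b)] → w = 0.66
Weighted average = (0.24·30.9 + 0.24·8.8 + 0.66·86.3) / (0.24 + 0.24 + 0.66)
  = 66.4860 / 1.1400 = 58.32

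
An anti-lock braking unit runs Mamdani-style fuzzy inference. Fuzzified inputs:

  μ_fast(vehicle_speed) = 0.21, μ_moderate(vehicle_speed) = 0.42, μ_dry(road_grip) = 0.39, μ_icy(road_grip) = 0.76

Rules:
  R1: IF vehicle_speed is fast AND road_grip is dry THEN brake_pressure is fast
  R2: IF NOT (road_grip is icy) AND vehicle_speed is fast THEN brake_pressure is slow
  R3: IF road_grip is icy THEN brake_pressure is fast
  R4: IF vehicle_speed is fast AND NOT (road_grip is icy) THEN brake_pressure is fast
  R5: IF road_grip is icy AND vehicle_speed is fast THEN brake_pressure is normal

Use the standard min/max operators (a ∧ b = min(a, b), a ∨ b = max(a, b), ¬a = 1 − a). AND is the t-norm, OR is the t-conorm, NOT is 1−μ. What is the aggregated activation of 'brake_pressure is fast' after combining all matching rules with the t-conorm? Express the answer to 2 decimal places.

R1: fast=0.21, dry=0.39; AND[min(a, b)] → w = 0.21
R2: ¬icy=1−0.76=0.24, fast=0.21; AND[min(a, b)] → w = 0.21
R3: icy=0.76 → w = 0.76
R4: fast=0.21, ¬icy=1−0.76=0.24; AND[min(a, b)] → w = 0.21
R5: icy=0.76, fast=0.21; AND[min(a, b)] → w = 0.21
Rules with consequent 'fast': {R1, R3, R4} → strengths 0.21, 0.76, 0.21
Aggregate via t-conorm [max(a, b)]: 0.76

0.76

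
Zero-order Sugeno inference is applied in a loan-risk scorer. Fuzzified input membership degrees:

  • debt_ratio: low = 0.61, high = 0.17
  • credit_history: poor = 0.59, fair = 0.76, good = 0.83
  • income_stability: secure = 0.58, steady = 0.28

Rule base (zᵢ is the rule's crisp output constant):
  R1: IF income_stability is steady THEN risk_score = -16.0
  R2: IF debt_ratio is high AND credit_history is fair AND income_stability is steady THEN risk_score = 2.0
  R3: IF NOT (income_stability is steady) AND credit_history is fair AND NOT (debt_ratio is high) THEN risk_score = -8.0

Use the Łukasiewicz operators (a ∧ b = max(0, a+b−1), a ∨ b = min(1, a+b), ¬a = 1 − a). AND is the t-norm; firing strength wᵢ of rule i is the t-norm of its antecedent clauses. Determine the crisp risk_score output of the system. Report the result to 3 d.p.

-11.797

R1 (z=-16.0): steady=0.28 → w = 0.28
R2 (z=2.0): high=0.17, fair=0.76, steady=0.28; AND[max(0, a+b−1)] → w = 0.00
R3 (z=-8.0): ¬steady=1−0.28=0.72, fair=0.76, ¬high=1−0.17=0.83; AND[max(0, a+b−1)] → w = 0.31
Weighted average = (0.28·-16.0 + 0.00·2.0 + 0.31·-8.0) / (0.28 + 0.00 + 0.31)
  = -6.9600 / 0.5900 = -11.797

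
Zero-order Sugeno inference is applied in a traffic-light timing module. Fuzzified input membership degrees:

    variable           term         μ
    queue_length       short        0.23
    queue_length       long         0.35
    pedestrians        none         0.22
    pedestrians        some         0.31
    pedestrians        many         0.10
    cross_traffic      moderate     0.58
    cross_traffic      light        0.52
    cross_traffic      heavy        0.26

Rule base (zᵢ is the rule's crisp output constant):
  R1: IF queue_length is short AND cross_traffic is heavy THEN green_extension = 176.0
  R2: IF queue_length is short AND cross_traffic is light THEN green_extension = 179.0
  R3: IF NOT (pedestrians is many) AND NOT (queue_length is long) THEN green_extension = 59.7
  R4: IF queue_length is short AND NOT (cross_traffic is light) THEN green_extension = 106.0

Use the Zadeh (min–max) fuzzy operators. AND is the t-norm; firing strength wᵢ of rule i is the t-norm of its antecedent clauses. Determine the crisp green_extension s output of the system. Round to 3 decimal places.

108.086

R1 (z=176.0): short=0.23, heavy=0.26; AND[min(a, b)] → w = 0.23
R2 (z=179.0): short=0.23, light=0.52; AND[min(a, b)] → w = 0.23
R3 (z=59.7): ¬many=1−0.10=0.90, ¬long=1−0.35=0.65; AND[min(a, b)] → w = 0.65
R4 (z=106.0): short=0.23, ¬light=1−0.52=0.48; AND[min(a, b)] → w = 0.23
Weighted average = (0.23·176.0 + 0.23·179.0 + 0.65·59.7 + 0.23·106.0) / (0.23 + 0.23 + 0.65 + 0.23)
  = 144.8350 / 1.3400 = 108.086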